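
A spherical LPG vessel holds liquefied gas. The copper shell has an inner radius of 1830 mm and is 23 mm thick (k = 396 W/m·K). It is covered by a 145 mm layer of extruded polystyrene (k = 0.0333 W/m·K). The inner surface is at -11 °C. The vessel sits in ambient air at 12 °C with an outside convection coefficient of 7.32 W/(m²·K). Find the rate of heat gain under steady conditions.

Q ≈ 239 W

Spherical conduction: R = (1/r_in − 1/r_out)/(4πk) per layer; series-sum.
R_copper shell = (1/1.83 − 1/1.853)/(4π×396) = 1.363×10^-6 K/W
R_extruded polystyrene = (1/1.853 − 1/1.998)/(4π×0.0333) = 0.09359 K/W
R_outer film = 1/(h·4πr_o²) = 1/(7.32×4π×1.998²) = 0.002723 K/W
R_total = 0.09632 K/W
Q = ΔT/R_total = 23/0.09632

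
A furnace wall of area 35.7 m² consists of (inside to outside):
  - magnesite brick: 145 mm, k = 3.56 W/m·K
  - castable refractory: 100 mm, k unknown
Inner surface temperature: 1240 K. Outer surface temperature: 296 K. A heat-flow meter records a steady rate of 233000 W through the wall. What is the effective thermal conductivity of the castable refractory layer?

Thermal resistances in series:
R_magnesite brick = L/(kA) = 0.145/(3.56×35.7) = 0.001141 K/W
Sum of known resistances R_other = 0.001141 K/W
Total R = ΔT/Q = 944/233000 = 0.004052 K/W
R_castable refractory = R_total − R_other = 0.002911 K/W
k = L/(R·A) = 0.1/(0.002911×35.7)

k ≈ 0.962 W/(m·K)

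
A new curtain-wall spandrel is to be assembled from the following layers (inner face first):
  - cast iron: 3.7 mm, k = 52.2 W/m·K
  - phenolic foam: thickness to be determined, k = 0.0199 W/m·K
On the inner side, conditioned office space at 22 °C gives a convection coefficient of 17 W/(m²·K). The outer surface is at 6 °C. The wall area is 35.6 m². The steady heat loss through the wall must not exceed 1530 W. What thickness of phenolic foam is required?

L ≈ 6.24 mm

Series thermal resistances:
R_inner film = 1/(h_i·A) = 1/(17×35.6) = 0.001652 K/W
R_cast iron = L/(kA) = 0.0037/(52.2×35.6) = 1.991×10^-6 K/W
Sum of the known resistances R_other = 0.001654 K/W
Required total resistance R_tot = ΔT/Q_allow = 16/1530 = 0.01046 K/W
R_phenolic foam = R_tot − R_other = 0.008803 K/W
L = R·k·A = 0.008803×0.0199×35.6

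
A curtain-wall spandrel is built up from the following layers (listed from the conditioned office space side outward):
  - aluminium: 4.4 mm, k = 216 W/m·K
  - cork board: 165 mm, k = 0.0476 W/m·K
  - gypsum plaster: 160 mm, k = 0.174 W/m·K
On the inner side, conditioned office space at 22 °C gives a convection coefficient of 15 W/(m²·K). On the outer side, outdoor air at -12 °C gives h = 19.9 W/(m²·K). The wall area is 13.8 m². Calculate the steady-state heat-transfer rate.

Q ≈ 104 W

Model the wall as resistances in series:
R_inner film = 1/(h_i·A) = 1/(15×13.8) = 0.004831 K/W
R_aluminium = L/(kA) = 0.0044/(216×13.8) = 1.476×10^-6 K/W
R_cork board = L/(kA) = 0.165/(0.0476×13.8) = 0.2512 K/W
R_gypsum plaster = L/(kA) = 0.16/(0.174×13.8) = 0.06663 K/W
R_outer film = 1/(h_o·A) = 1/(19.9×13.8) = 0.003641 K/W
R_total = 0.3263 K/W
Q = ΔT / R_total = 34 / 0.3263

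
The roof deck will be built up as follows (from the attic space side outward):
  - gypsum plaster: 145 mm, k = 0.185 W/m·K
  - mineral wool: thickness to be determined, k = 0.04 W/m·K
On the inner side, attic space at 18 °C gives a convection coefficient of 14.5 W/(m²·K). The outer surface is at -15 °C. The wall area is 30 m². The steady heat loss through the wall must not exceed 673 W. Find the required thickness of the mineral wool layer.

L ≈ 24.7 mm

Model the wall as resistances in series:
R_inner film = 1/(h_i·A) = 1/(14.5×30) = 0.002299 K/W
R_gypsum plaster = L/(kA) = 0.145/(0.185×30) = 0.02613 K/W
Sum of the known resistances R_other = 0.02842 K/W
Required total resistance R_tot = ΔT/Q_allow = 33/673 = 0.04903 K/W
R_mineral wool = R_tot − R_other = 0.02061 K/W
L = R·k·A = 0.02061×0.04×30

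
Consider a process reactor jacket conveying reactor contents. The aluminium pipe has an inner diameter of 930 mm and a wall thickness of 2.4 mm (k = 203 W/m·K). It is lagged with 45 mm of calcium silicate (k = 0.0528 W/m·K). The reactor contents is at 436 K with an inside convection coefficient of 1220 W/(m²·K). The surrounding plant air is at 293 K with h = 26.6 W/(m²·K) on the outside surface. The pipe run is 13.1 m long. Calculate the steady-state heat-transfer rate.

Cylindrical conduction, so R = ln(r₂/r₁)/(2πkL) per layer, in series:
R_inner film = 1/(h_i·2πr₁L) = 1/(1220×2π×0.465×13.1) = 2.142×10^-5 K/W
R_aluminium pipe wall = ln(467.4/465)/(2π×203×13.1) = 3.081×10^-7 K/W
R_calcium silicate = ln(512.4/467.4)/(2π×0.0528×13.1) = 0.02115 K/W
R_outer film = 1/(h_o·2πr_oL) = 1/(26.6×2π×0.5124×13.1) = 8.914×10^-4 K/W
R_total = 0.02206 K/W
Q = ΔT/R_total = 143/0.02206

Q ≈ 6480 W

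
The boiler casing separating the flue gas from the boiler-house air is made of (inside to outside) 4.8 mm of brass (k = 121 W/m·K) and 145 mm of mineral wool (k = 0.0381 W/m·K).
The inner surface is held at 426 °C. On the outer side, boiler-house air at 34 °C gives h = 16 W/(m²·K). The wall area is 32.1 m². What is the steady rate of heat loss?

Model the wall as resistances in series:
R_brass = L/(kA) = 0.0048/(121×32.1) = 1.236×10^-6 K/W
R_mineral wool = L/(kA) = 0.145/(0.0381×32.1) = 0.1186 K/W
R_outer film = 1/(h_o·A) = 1/(16×32.1) = 0.001947 K/W
R_total = 0.1205 K/W
Q = ΔT / R_total = 392 / 0.1205

Q ≈ 3250 W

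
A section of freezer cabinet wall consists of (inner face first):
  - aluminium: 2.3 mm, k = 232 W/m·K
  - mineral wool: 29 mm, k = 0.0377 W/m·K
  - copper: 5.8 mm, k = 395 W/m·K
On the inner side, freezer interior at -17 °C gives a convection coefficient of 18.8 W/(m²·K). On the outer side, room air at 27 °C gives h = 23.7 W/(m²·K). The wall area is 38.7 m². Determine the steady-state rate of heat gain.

Q ≈ 1970 W

Thermal resistances in series:
R_inner film = 1/(h_i·A) = 1/(18.8×38.7) = 0.001374 K/W
R_aluminium = L/(kA) = 0.0023/(232×38.7) = 2.562×10^-7 K/W
R_mineral wool = L/(kA) = 0.029/(0.0377×38.7) = 0.01988 K/W
R_copper = L/(kA) = 0.0058/(395×38.7) = 3.794×10^-7 K/W
R_outer film = 1/(h_o·A) = 1/(23.7×38.7) = 0.00109 K/W
R_total = 0.02234 K/W
Q = ΔT / R_total = 44 / 0.02234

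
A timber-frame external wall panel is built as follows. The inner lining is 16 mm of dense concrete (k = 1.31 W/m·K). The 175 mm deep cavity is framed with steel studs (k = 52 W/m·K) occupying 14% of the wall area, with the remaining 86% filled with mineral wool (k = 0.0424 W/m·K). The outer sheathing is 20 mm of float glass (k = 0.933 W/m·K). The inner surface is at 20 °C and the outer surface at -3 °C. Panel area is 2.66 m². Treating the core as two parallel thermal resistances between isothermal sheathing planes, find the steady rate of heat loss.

Sheathing layers in series; stud and cavity paths in parallel between them.
R_inner = 0.016/(1.31×2.66) = 0.004592 K/W
R_stud  = 0.175/(52×0.14×2.66) = 0.009037 K/W
R_cav   = 0.175/(0.0424×0.86×2.66) = 1.804 K/W
1/R_core = 1/R_stud + 1/R_cav → R_core = 0.008992 K/W
R_outer = 0.02/(0.933×2.66) = 0.008059 K/W
R_total = 0.02164 K/W
Q = ΔT/R_total = 23/0.02164

Q ≈ 1060 W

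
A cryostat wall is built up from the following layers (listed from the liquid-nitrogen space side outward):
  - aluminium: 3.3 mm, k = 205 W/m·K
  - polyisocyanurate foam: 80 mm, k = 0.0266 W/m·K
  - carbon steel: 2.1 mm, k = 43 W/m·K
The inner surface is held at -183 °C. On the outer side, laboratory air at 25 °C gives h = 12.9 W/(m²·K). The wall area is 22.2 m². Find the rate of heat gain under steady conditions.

Using the resistance-network approach (series):
R_aluminium = L/(kA) = 0.0033/(205×22.2) = 7.251×10^-7 K/W
R_polyisocyanurate foam = L/(kA) = 0.08/(0.0266×22.2) = 0.1355 K/W
R_carbon steel = L/(kA) = 0.0021/(43×22.2) = 2.2×10^-6 K/W
R_outer film = 1/(h_o·A) = 1/(12.9×22.2) = 0.003492 K/W
R_total = 0.139 K/W
Q = ΔT / R_total = 208 / 0.139

Q ≈ 1500 W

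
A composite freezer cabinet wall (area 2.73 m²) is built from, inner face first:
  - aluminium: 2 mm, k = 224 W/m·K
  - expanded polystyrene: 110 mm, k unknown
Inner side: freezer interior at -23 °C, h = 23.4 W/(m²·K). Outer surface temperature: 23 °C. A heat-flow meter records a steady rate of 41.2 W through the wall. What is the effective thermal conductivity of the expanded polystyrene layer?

k ≈ 0.0366 W/(m·K)

Model the wall as resistances in series:
R_inner film = 1/(h_i·A) = 1/(23.4×2.73) = 0.01565 K/W
R_aluminium = L/(kA) = 0.002/(224×2.73) = 3.271×10^-6 K/W
Sum of known resistances R_other = 0.01566 K/W
Total R = ΔT/Q = 46/41.2 = 1.117 K/W
R_expanded polystyrene = R_total − R_other = 1.101 K/W
k = L/(R·A) = 0.11/(1.101×2.73)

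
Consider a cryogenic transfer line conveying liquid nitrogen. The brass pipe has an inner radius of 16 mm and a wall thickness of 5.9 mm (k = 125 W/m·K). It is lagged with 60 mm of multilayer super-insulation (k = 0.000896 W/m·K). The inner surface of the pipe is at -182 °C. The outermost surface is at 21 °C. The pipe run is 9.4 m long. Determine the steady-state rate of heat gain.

Per-layer cylindrical resistances, series-summed:
R_brass pipe wall = ln(21.9/16)/(2π×125×9.4) = 4.252×10^-5 K/W
R_multilayer super-insulation = ln(81.9/21.9)/(2π×0.000896×9.4) = 24.92 K/W
R_total = 24.92 K/W
Q = ΔT/R_total = 203/24.92

Q ≈ 8.14 W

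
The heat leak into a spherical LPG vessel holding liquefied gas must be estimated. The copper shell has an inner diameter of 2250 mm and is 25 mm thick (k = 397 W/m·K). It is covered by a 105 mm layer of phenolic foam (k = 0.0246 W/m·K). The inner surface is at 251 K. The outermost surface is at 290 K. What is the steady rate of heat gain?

Q ≈ 166 W

Radial (spherical) resistances in series:
R_copper shell = (1/1.125 − 1/1.15)/(4π×397) = 3.873×10^-6 K/W
R_phenolic foam = (1/1.15 − 1/1.255)/(4π×0.0246) = 0.2353 K/W
R_total = 0.2353 K/W
Q = ΔT/R_total = 39/0.2353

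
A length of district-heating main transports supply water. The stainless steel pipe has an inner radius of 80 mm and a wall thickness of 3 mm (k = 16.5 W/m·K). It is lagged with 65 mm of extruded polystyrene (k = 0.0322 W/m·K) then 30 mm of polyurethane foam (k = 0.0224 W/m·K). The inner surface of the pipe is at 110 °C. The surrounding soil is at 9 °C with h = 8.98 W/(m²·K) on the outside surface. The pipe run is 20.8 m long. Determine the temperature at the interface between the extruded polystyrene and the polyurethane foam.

For a radial system each layer contributes R = ln(r_out/r_in)/(2πkL); films add R = 1/(hA).
R_stainless steel pipe wall = ln(83/80)/(2π×16.5×20.8) = 1.707×10^-5 K/W
R_extruded polystyrene = ln(148/83)/(2π×0.0322×20.8) = 0.1374 K/W
R_polyurethane foam = ln(178/148)/(2π×0.0224×20.8) = 0.06305 K/W
R_outer film = 1/(h_o·2πr_oL) = 1/(8.98×2π×0.178×20.8) = 0.004787 K/W
R_total = 0.2053 K/W
Q = ΔT/R_total = 101/0.2053
Q = 492 W
T_interface = T_inner − Q·ΣR(inner→interface) = 110 − 492×0.1375

T ≈ 42.4 °C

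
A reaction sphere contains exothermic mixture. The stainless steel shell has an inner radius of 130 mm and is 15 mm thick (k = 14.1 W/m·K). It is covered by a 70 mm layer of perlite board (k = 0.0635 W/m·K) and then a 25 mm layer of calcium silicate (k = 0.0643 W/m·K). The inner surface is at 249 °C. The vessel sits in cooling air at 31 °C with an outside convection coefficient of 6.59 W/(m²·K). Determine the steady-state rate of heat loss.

Radial (spherical) resistances in series:
R_stainless steel shell = (1/0.13 − 1/0.145)/(4π×14.1) = 0.004491 K/W
R_perlite board = (1/0.145 − 1/0.215)/(4π×0.0635) = 2.814 K/W
R_calcium silicate = (1/0.215 − 1/0.24)/(4π×0.0643) = 0.5996 K/W
R_outer film = 1/(h·4πr_o²) = 1/(6.59×4π×0.24²) = 0.2096 K/W
R_total = 3.628 K/W
Q = ΔT/R_total = 218/3.628

Q ≈ 60.1 W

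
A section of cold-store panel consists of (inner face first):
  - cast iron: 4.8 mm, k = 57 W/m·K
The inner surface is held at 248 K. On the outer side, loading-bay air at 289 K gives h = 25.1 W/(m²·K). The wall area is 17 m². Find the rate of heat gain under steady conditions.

Q ≈ 17500 W

Using the resistance-network approach (series):
R_cast iron = L/(kA) = 0.0048/(57×17) = 4.954×10^-6 K/W
R_outer film = 1/(h_o·A) = 1/(25.1×17) = 0.002344 K/W
R_total = 0.002349 K/W
Q = ΔT / R_total = 41 / 0.002349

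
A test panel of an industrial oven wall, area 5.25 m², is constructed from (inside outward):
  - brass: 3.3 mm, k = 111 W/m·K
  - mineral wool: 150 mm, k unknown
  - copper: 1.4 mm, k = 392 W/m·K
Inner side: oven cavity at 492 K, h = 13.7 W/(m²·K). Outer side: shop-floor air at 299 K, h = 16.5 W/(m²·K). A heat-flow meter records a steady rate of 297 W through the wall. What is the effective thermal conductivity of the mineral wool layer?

k ≈ 0.0458 W/(m·K)

Model the wall as resistances in series:
R_inner film = 1/(h_i·A) = 1/(13.7×5.25) = 0.0139 K/W
R_brass = L/(kA) = 0.0033/(111×5.25) = 5.663×10^-6 K/W
R_copper = L/(kA) = 0.0014/(392×5.25) = 6.803×10^-7 K/W
R_outer film = 1/(h_o·A) = 1/(16.5×5.25) = 0.01154 K/W
Sum of known resistances R_other = 0.02545 K/W
Total R = ΔT/Q = 193/297 = 0.6498 K/W
R_mineral wool = R_total − R_other = 0.6244 K/W
k = L/(R·A) = 0.15/(0.6244×5.25)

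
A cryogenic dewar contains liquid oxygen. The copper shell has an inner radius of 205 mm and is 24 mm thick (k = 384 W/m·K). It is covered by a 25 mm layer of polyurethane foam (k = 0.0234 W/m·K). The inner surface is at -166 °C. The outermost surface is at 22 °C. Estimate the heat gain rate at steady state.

Radial (spherical) resistances in series:
R_copper shell = (1/0.205 − 1/0.229)/(4π×384) = 1.059×10^-4 K/W
R_polyurethane foam = (1/0.229 − 1/0.254)/(4π×0.0234) = 1.462 K/W
R_total = 1.462 K/W
Q = ΔT/R_total = 188/1.462

Q ≈ 129 W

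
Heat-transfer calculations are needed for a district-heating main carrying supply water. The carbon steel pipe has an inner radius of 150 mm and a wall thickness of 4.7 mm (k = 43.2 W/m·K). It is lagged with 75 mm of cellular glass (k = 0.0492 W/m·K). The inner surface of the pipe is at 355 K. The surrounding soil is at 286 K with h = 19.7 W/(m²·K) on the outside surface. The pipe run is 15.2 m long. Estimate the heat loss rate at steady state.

Q ≈ 798 W

Per-layer cylindrical resistances, series-summed:
R_carbon steel pipe wall = ln(154.7/150)/(2π×43.2×15.2) = 7.478×10^-6 K/W
R_cellular glass = ln(229.7/154.7)/(2π×0.0492×15.2) = 0.08412 K/W
R_outer film = 1/(h_o·2πr_oL) = 1/(19.7×2π×0.2297×15.2) = 0.002314 K/W
R_total = 0.08645 K/W
Q = ΔT/R_total = 69/0.08645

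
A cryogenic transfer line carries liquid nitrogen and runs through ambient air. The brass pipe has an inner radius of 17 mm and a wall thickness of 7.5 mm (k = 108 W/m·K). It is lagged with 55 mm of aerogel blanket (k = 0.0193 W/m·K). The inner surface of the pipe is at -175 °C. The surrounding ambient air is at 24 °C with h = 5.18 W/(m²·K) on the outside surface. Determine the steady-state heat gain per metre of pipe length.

q′ ≈ 19.7 W/m

Per-layer cylindrical resistances, series-summed:
R_brass pipe wall = ln(24.5/17)/(2π×108×1) = 5.386×10^-4 K/W
R_aerogel blanket = ln(79.5/24.5)/(2π×0.0193×1) = 9.707 K/W
R_outer film = 1/(h_o·2πr_oL) = 1/(5.18×2π×0.0795×1) = 0.3865 K/W
R_total = 10.09 K/W
Q = ΔT/R_total = 199/10.09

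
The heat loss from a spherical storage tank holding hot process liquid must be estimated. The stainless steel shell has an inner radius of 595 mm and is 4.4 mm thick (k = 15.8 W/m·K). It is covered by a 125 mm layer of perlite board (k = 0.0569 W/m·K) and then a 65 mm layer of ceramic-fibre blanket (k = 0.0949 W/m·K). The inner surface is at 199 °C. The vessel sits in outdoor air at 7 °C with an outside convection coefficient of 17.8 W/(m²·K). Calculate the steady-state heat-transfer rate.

Q ≈ 380 W

Each spherical layer contributes R = (1/r_i − 1/r_o)/(4πk):
R_stainless steel shell = (1/0.595 − 1/0.5994)/(4π×15.8) = 6.214×10^-5 K/W
R_perlite board = (1/0.5994 − 1/0.7244)/(4π×0.0569) = 0.4026 K/W
R_ceramic-fibre blanket = (1/0.7244 − 1/0.7894)/(4π×0.0949) = 0.09532 K/W
R_outer film = 1/(h·4πr_o²) = 1/(17.8×4π×0.7894²) = 0.007174 K/W
R_total = 0.5052 K/W
Q = ΔT/R_total = 192/0.5052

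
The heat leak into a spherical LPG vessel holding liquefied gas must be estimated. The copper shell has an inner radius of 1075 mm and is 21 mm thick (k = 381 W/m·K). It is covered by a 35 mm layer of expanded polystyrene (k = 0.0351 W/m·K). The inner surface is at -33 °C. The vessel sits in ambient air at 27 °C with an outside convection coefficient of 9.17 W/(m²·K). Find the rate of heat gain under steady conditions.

Each spherical layer contributes R = (1/r_i − 1/r_o)/(4πk):
R_copper shell = (1/1.075 − 1/1.096)/(4π×381) = 3.723×10^-6 K/W
R_expanded polystyrene = (1/1.096 − 1/1.131)/(4π×0.0351) = 0.06401 K/W
R_outer film = 1/(h·4πr_o²) = 1/(9.17×4π×1.131²) = 0.006784 K/W
R_total = 0.0708 K/W
Q = ΔT/R_total = 60/0.0708

Q ≈ 847 W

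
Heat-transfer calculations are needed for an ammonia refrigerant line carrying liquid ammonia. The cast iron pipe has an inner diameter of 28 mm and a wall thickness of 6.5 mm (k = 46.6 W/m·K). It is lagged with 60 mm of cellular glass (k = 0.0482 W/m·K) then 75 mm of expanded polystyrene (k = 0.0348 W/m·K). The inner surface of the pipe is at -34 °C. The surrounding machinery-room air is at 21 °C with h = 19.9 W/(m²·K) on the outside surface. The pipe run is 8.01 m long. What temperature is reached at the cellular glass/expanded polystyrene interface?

Radial resistances (cylindrical: R_cond = ln(r_o/r_i)/(2πkL), R_conv = 1/(h·2πrL)):
R_cast iron pipe wall = ln(20.5/14)/(2π×46.6×8.01) = 1.626×10^-4 K/W
R_cellular glass = ln(80.5/20.5)/(2π×0.0482×8.01) = 0.5639 K/W
R_expanded polystyrene = ln(155.5/80.5)/(2π×0.0348×8.01) = 0.3759 K/W
R_outer film = 1/(h_o·2πr_oL) = 1/(19.9×2π×0.1555×8.01) = 0.006421 K/W
R_total = 0.9464 K/W
Q = ΔT/R_total = 55/0.9464
Q = 58.1 W
T_interface = T_inner + Q·ΣR(inner→interface) = -34 + 58.1×0.564

T ≈ -1.22 °C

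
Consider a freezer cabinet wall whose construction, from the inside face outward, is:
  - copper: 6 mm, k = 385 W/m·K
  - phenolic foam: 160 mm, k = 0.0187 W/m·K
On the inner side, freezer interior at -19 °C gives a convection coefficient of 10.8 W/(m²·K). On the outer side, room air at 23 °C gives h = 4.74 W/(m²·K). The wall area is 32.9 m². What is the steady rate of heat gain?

Q ≈ 156 W

Treating each layer as a thermal resistance in series:
R_inner film = 1/(h_i·A) = 1/(10.8×32.9) = 0.002814 K/W
R_copper = L/(kA) = 0.006/(385×32.9) = 4.737×10^-7 K/W
R_phenolic foam = L/(kA) = 0.16/(0.0187×32.9) = 0.2601 K/W
R_outer film = 1/(h_o·A) = 1/(4.74×32.9) = 0.006412 K/W
R_total = 0.2693 K/W
Q = ΔT / R_total = 42 / 0.2693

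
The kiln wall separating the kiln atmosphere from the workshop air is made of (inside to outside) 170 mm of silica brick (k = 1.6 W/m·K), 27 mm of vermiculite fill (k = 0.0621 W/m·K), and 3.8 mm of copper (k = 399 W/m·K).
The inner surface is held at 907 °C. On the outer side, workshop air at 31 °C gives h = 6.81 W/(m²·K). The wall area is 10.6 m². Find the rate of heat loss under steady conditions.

Thermal resistances in series:
R_silica brick = L/(kA) = 0.17/(1.6×10.6) = 0.01002 K/W
R_vermiculite fill = L/(kA) = 0.027/(0.0621×10.6) = 0.04102 K/W
R_copper = L/(kA) = 0.0038/(399×10.6) = 8.985×10^-7 K/W
R_outer film = 1/(h_o·A) = 1/(6.81×10.6) = 0.01385 K/W
R_total = 0.06489 K/W
Q = ΔT / R_total = 876 / 0.06489

Q ≈ 13500 W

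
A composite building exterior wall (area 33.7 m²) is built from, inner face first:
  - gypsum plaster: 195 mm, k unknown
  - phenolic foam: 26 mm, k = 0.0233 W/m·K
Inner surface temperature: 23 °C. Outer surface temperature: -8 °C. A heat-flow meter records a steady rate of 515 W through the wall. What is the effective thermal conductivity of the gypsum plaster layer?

k ≈ 0.214 W/(m·K)

Series thermal resistances:
R_phenolic foam = L/(kA) = 0.026/(0.0233×33.7) = 0.03311 K/W
Sum of known resistances R_other = 0.03311 K/W
Total R = ΔT/Q = 31/515 = 0.06019 K/W
R_gypsum plaster = R_total − R_other = 0.02708 K/W
k = L/(R·A) = 0.195/(0.02708×33.7)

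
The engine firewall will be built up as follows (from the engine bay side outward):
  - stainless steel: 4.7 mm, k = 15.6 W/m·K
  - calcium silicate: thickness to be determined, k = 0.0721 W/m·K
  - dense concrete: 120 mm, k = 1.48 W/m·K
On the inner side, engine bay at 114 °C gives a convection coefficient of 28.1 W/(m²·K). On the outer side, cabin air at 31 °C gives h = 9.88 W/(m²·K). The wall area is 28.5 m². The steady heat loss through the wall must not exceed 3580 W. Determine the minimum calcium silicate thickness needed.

L ≈ 31.9 mm

Series thermal resistances:
R_inner film = 1/(h_i·A) = 1/(28.1×28.5) = 0.001249 K/W
R_stainless steel = L/(kA) = 0.0047/(15.6×28.5) = 1.057×10^-5 K/W
R_dense concrete = L/(kA) = 0.12/(1.48×28.5) = 0.002845 K/W
R_outer film = 1/(h_o·A) = 1/(9.88×28.5) = 0.003551 K/W
Sum of the known resistances R_other = 0.007656 K/W
Required total resistance R_tot = ΔT/Q_allow = 83/3580 = 0.02318 K/W
R_calcium silicate = R_tot − R_other = 0.01553 K/W
L = R·k·A = 0.01553×0.0721×28.5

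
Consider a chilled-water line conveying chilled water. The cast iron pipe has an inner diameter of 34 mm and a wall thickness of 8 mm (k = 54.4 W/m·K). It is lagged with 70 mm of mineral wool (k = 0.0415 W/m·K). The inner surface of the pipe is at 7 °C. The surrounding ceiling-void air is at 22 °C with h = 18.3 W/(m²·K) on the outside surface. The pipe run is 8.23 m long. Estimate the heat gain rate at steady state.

Q ≈ 23.7 W

For a radial system each layer contributes R = ln(r_out/r_in)/(2πkL); films add R = 1/(hA).
R_cast iron pipe wall = ln(25/17)/(2π×54.4×8.23) = 1.371×10^-4 K/W
R_mineral wool = ln(95/25)/(2π×0.0415×8.23) = 0.6221 K/W
R_outer film = 1/(h_o·2πr_oL) = 1/(18.3×2π×0.095×8.23) = 0.01112 K/W
R_total = 0.6334 K/W
Q = ΔT/R_total = 15/0.6334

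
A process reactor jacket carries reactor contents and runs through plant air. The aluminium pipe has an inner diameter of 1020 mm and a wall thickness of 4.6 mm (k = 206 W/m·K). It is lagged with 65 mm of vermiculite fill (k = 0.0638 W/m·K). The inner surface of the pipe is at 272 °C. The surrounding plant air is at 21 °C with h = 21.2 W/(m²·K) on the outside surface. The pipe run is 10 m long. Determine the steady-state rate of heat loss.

For a radial system each layer contributes R = ln(r_out/r_in)/(2πkL); films add R = 1/(hA).
R_aluminium pipe wall = ln(514.6/510)/(2π×206×10) = 6.937×10^-7 K/W
R_vermiculite fill = ln(579.6/514.6)/(2π×0.0638×10) = 0.02967 K/W
R_outer film = 1/(h_o·2πr_oL) = 1/(21.2×2π×0.5796×10) = 0.001295 K/W
R_total = 0.03097 K/W
Q = ΔT/R_total = 251/0.03097

Q ≈ 8100 W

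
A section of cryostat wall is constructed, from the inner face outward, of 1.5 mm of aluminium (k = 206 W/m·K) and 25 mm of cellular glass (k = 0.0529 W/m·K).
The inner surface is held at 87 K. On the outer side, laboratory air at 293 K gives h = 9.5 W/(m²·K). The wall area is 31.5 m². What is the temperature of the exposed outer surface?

T ≈ 255 K

Series thermal resistances:
R_aluminium = L/(kA) = 0.0015/(206×31.5) = 2.312×10^-7 K/W
R_cellular glass = L/(kA) = 0.025/(0.0529×31.5) = 0.015 K/W
R_outer film = 1/(h_o·A) = 1/(9.5×31.5) = 0.003342 K/W
R_total = 0.01834 K/W;  Q = ΔT/R_total = 206/0.01834 = 11230 W
T_interface = T_inner + Q·ΣR(inner→interface) = 87 + 11200×0.015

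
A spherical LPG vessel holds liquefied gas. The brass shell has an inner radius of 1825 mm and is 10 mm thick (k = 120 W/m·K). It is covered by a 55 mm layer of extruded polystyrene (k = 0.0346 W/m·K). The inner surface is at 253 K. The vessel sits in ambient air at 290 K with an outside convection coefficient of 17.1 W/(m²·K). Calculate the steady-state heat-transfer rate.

Q ≈ 979 W

For a spherical shell R = (1/r₁ − 1/r₂)/(4πk); film R = 1/(h·4πr²). In series:
R_brass shell = (1/1.825 − 1/1.835)/(4π×120) = 1.98×10^-6 K/W
R_extruded polystyrene = (1/1.835 − 1/1.89)/(4π×0.0346) = 0.03647 K/W
R_outer film = 1/(h·4πr_o²) = 1/(17.1×4π×1.89²) = 0.001303 K/W
R_total = 0.03778 K/W
Q = ΔT/R_total = 37/0.03778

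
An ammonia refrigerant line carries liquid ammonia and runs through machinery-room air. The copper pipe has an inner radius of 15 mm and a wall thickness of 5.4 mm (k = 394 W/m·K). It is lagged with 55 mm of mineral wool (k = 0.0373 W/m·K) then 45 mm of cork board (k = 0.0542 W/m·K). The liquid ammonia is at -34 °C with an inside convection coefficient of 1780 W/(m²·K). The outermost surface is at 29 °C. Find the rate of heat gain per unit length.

q′ ≈ 9.05 W/m

Cylindrical conduction, so R = ln(r₂/r₁)/(2πkL) per layer, in series:
R_inner film = 1/(h_i·2πr₁L) = 1/(1780×2π×0.015×1) = 0.005961 K/W
R_copper pipe wall = ln(20.4/15)/(2π×394×1) = 1.242×10^-4 K/W
R_mineral wool = ln(75.4/20.4)/(2π×0.0373×1) = 5.578 K/W
R_cork board = ln(120.4/75.4)/(2π×0.0542×1) = 1.374 K/W
R_total = 6.958 K/W
Q = ΔT/R_total = 63/6.958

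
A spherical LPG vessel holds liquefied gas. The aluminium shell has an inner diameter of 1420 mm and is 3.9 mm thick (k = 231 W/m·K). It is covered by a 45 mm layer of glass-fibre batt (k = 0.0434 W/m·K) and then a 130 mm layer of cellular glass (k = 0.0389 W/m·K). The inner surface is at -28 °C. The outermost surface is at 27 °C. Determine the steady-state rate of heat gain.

Spherical conduction: R = (1/r_in − 1/r_out)/(4πk) per layer; series-sum.
R_aluminium shell = (1/0.71 − 1/0.7139)/(4π×231) = 2.651×10^-6 K/W
R_glass-fibre batt = (1/0.7139 − 1/0.7589)/(4π×0.0434) = 0.1523 K/W
R_cellular glass = (1/0.7589 − 1/0.8889)/(4π×0.0389) = 0.3942 K/W
R_total = 0.5465 K/W
Q = ΔT/R_total = 55/0.5465

Q ≈ 101 W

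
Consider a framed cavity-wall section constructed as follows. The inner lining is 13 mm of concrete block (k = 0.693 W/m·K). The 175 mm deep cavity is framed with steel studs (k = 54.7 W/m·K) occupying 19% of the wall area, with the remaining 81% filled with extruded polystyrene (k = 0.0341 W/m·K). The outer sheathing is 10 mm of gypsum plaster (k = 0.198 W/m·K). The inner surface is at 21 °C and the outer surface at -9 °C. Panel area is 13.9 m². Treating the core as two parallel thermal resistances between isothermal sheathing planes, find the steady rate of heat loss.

Q ≈ 4850 W

Sheathing layers in series; stud and cavity paths in parallel between them.
R_inner = 0.013/(0.693×13.9) = 0.00135 K/W
R_stud  = 0.175/(54.7×0.19×13.9) = 0.001211 K/W
R_cav   = 0.175/(0.0341×0.81×13.9) = 0.4558 K/W
1/R_core = 1/R_stud + 1/R_cav → R_core = 0.001208 K/W
R_outer = 0.01/(0.198×13.9) = 0.003633 K/W
R_total = 0.006191 K/W
Q = ΔT/R_total = 30/0.006191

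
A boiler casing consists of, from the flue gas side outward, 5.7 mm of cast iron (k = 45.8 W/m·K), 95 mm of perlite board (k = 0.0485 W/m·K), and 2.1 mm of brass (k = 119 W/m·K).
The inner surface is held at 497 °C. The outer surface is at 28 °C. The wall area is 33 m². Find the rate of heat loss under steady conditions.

Q ≈ 7900 W

Model the wall as resistances in series:
R_cast iron = L/(kA) = 0.0057/(45.8×33) = 3.771×10^-6 K/W
R_perlite board = L/(kA) = 0.095/(0.0485×33) = 0.05936 K/W
R_brass = L/(kA) = 0.0021/(119×33) = 5.348×10^-7 K/W
R_total = 0.05936 K/W
Q = ΔT / R_total = 469 / 0.05936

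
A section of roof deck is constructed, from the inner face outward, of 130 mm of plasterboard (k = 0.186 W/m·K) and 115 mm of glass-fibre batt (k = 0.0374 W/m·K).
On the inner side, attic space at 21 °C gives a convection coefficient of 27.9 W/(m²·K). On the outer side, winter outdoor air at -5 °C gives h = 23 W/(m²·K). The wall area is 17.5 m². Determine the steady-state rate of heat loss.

Using the resistance-network approach (series):
R_inner film = 1/(h_i·A) = 1/(27.9×17.5) = 0.002048 K/W
R_plasterboard = L/(kA) = 0.13/(0.186×17.5) = 0.03994 K/W
R_glass-fibre batt = L/(kA) = 0.115/(0.0374×17.5) = 0.1757 K/W
R_outer film = 1/(h_o·A) = 1/(23×17.5) = 0.002484 K/W
R_total = 0.2202 K/W
Q = ΔT / R_total = 26 / 0.2202

Q ≈ 118 W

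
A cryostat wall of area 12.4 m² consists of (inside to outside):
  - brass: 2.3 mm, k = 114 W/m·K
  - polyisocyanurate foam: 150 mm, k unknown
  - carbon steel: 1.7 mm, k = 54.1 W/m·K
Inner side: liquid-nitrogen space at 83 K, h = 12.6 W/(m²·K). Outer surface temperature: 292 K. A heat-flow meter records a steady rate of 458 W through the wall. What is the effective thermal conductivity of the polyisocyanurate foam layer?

Using the resistance-network approach (series):
R_inner film = 1/(h_i·A) = 1/(12.6×12.4) = 0.0064 K/W
R_brass = L/(kA) = 0.0023/(114×12.4) = 1.627×10^-6 K/W
R_carbon steel = L/(kA) = 0.0017/(54.1×12.4) = 2.534×10^-6 K/W
Sum of known resistances R_other = 0.006405 K/W
Total R = ΔT/Q = 209/458 = 0.4563 K/W
R_polyisocyanurate foam = R_total − R_other = 0.4499 K/W
k = L/(R·A) = 0.15/(0.4499×12.4)

k ≈ 0.0269 W/(m·K)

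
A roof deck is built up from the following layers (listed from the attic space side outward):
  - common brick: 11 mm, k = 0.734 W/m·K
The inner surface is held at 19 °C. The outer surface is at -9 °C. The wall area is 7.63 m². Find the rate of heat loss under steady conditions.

Treating each layer as a thermal resistance in series:
R_common brick = L/(kA) = 0.011/(0.734×7.63) = 0.001964 K/W
R_total = 0.001964 K/W
Q = ΔT / R_total = 28 / 0.001964

Q ≈ 14300 W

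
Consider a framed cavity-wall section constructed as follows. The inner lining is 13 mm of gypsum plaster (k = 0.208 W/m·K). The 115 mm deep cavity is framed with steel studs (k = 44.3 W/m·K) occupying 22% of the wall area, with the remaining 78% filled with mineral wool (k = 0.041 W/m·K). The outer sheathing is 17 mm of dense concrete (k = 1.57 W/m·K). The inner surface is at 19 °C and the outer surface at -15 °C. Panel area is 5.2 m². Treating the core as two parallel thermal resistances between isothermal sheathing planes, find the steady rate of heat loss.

Q ≈ 2080 W

Sheathing layers in series; stud and cavity paths in parallel between them.
R_inner = 0.013/(0.208×5.2) = 0.01202 K/W
R_stud  = 0.115/(44.3×0.22×5.2) = 0.002269 K/W
R_cav   = 0.115/(0.041×0.78×5.2) = 0.6915 K/W
1/R_core = 1/R_stud + 1/R_cav → R_core = 0.002262 K/W
R_outer = 0.017/(1.57×5.2) = 0.002082 K/W
R_total = 0.01636 K/W
Q = ΔT/R_total = 34/0.01636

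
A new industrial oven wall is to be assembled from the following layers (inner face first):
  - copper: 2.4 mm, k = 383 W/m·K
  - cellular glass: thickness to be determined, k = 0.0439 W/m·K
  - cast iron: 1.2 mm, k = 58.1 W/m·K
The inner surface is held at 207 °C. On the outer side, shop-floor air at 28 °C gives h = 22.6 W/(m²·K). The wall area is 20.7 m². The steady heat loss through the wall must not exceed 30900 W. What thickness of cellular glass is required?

Treating each layer as a thermal resistance in series:
R_copper = L/(kA) = 0.0024/(383×20.7) = 3.027×10^-7 K/W
R_cast iron = L/(kA) = 0.0012/(58.1×20.7) = 9.978×10^-7 K/W
R_outer film = 1/(h_o·A) = 1/(22.6×20.7) = 0.002138 K/W
Sum of the known resistances R_other = 0.002139 K/W
Required total resistance R_tot = ΔT/Q_allow = 179/30900 = 0.005793 K/W
R_cellular glass = R_tot − R_other = 0.003654 K/W
L = R·k·A = 0.003654×0.0439×20.7

L ≈ 3.32 mm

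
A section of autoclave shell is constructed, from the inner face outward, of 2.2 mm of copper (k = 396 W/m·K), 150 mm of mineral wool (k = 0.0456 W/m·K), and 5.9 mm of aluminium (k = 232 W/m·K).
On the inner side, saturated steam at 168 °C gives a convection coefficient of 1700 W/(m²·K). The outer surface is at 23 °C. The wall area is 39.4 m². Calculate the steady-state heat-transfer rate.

Q ≈ 1740 W

Series thermal resistances:
R_inner film = 1/(h_i·A) = 1/(1700×39.4) = 1.493×10^-5 K/W
R_copper = L/(kA) = 0.0022/(396×39.4) = 1.41×10^-7 K/W
R_mineral wool = L/(kA) = 0.15/(0.0456×39.4) = 0.08349 K/W
R_aluminium = L/(kA) = 0.0059/(232×39.4) = 6.455×10^-7 K/W
R_total = 0.0835 K/W
Q = ΔT / R_total = 145 / 0.0835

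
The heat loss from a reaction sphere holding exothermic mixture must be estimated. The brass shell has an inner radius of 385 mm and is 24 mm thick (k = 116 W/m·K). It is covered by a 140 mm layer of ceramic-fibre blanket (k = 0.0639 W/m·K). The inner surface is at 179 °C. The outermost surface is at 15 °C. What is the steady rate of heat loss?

Radial (spherical) resistances in series:
R_brass shell = (1/0.385 − 1/0.409)/(4π×116) = 1.046×10^-4 K/W
R_ceramic-fibre blanket = (1/0.409 − 1/0.549)/(4π×0.0639) = 0.7765 K/W
R_total = 0.7766 K/W
Q = ΔT/R_total = 164/0.7766

Q ≈ 211 W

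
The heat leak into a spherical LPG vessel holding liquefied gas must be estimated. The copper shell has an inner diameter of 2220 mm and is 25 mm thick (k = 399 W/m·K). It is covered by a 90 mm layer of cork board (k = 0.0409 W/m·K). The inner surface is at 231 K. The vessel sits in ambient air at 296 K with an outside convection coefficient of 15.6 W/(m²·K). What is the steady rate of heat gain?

Q ≈ 503 W

Spherical conduction: R = (1/r_in − 1/r_out)/(4πk) per layer; series-sum.
R_copper shell = (1/1.11 − 1/1.135)/(4π×399) = 3.958×10^-6 K/W
R_cork board = (1/1.135 − 1/1.225)/(4π×0.0409) = 0.1259 K/W
R_outer film = 1/(h·4πr_o²) = 1/(15.6×4π×1.225²) = 0.003399 K/W
R_total = 0.1293 K/W
Q = ΔT/R_total = 65/0.1293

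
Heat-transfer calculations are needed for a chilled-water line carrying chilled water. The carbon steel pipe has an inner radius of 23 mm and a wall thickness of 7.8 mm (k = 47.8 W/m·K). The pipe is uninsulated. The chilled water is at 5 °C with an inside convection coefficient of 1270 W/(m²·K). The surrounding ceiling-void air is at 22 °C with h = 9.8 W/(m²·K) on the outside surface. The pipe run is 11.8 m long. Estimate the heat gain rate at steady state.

Q ≈ 376 W

For a radial system each layer contributes R = ln(r_out/r_in)/(2πkL); films add R = 1/(hA).
R_inner film = 1/(h_i·2πr₁L) = 1/(1270×2π×0.023×11.8) = 4.617×10^-4 K/W
R_carbon steel pipe wall = ln(30.8/23)/(2π×47.8×11.8) = 8.24×10^-5 K/W
R_outer film = 1/(h_o·2πr_oL) = 1/(9.8×2π×0.0308×11.8) = 0.04468 K/W
R_total = 0.04523 K/W
Q = ΔT/R_total = 17/0.04523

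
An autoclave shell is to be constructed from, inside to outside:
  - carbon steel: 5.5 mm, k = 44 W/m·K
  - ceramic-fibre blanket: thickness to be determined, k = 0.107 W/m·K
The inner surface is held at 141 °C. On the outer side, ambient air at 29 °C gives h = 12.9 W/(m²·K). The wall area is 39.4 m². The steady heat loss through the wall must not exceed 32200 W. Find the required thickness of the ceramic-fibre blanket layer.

Using the resistance-network approach (series):
R_carbon steel = L/(kA) = 0.0055/(44×39.4) = 3.173×10^-6 K/W
R_outer film = 1/(h_o·A) = 1/(12.9×39.4) = 0.001967 K/W
Sum of the known resistances R_other = 0.001971 K/W
Required total resistance R_tot = ΔT/Q_allow = 112/32200 = 0.003478 K/W
R_ceramic-fibre blanket = R_tot − R_other = 0.001508 K/W
L = R·k·A = 0.001508×0.107×39.4

L ≈ 6.36 mm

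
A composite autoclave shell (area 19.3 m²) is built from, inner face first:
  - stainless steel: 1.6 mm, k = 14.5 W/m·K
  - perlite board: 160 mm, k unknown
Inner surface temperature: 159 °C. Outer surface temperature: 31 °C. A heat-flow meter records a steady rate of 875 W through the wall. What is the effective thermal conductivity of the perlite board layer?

Using the resistance-network approach (series):
R_stainless steel = L/(kA) = 0.0016/(14.5×19.3) = 5.717×10^-6 K/W
Sum of known resistances R_other = 5.717×10^-6 K/W
Total R = ΔT/Q = 128/875 = 0.1463 K/W
R_perlite board = R_total − R_other = 0.1463 K/W
k = L/(R·A) = 0.16/(0.1463×19.3)

k ≈ 0.0567 W/(m·K)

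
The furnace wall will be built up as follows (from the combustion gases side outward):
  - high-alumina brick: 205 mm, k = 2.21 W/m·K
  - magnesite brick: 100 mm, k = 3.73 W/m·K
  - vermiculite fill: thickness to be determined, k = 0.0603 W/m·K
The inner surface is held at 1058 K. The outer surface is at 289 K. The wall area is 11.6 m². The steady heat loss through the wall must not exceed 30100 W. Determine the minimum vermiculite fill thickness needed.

L ≈ 10.7 mm

Series thermal resistances:
R_high-alumina brick = L/(kA) = 0.205/(2.21×11.6) = 0.007997 K/W
R_magnesite brick = L/(kA) = 0.1/(3.73×11.6) = 0.002311 K/W
Sum of the known resistances R_other = 0.01031 K/W
Required total resistance R_tot = ΔT/Q_allow = 769/30100 = 0.02555 K/W
R_vermiculite fill = R_tot − R_other = 0.01524 K/W
L = R·k·A = 0.01524×0.0603×11.6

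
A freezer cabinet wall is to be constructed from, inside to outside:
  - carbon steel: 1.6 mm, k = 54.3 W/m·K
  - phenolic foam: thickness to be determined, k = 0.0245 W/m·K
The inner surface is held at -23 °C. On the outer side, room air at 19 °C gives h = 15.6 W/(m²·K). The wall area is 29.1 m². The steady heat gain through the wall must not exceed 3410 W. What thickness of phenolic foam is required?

Thermal resistances in series:
R_carbon steel = L/(kA) = 0.0016/(54.3×29.1) = 1.013×10^-6 K/W
R_outer film = 1/(h_o·A) = 1/(15.6×29.1) = 0.002203 K/W
Sum of the known resistances R_other = 0.002204 K/W
Required total resistance R_tot = ΔT/Q_allow = 42/3410 = 0.01232 K/W
R_phenolic foam = R_tot − R_other = 0.01011 K/W
L = R·k·A = 0.01011×0.0245×29.1

L ≈ 7.21 mm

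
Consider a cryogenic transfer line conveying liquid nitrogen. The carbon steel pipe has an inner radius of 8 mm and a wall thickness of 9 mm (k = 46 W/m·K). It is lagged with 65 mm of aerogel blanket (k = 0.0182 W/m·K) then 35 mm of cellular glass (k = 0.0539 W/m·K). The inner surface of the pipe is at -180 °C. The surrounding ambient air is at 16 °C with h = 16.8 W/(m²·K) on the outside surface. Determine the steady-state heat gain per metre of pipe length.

For a radial system each layer contributes R = ln(r_out/r_in)/(2πkL); films add R = 1/(hA).
R_carbon steel pipe wall = ln(17/8)/(2π×46×1) = 0.002608 K/W
R_aerogel blanket = ln(82/17)/(2π×0.0182×1) = 13.76 K/W
R_cellular glass = ln(117/82)/(2π×0.0539×1) = 1.05 K/W
R_outer film = 1/(h_o·2πr_oL) = 1/(16.8×2π×0.117×1) = 0.08097 K/W
R_total = 14.89 K/W
Q = ΔT/R_total = 196/14.89

q′ ≈ 13.2 W/m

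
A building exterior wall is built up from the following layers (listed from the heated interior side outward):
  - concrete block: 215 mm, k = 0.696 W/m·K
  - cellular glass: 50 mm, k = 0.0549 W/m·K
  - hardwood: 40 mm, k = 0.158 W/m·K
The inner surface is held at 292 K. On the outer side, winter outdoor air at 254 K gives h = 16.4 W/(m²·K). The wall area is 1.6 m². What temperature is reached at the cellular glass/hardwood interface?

T ≈ 262 K

Series thermal resistances:
R_concrete block = L/(kA) = 0.215/(0.696×1.6) = 0.1931 K/W
R_cellular glass = L/(kA) = 0.05/(0.0549×1.6) = 0.5692 K/W
R_hardwood = L/(kA) = 0.04/(0.158×1.6) = 0.1582 K/W
R_outer film = 1/(h_o·A) = 1/(16.4×1.6) = 0.03811 K/W
R_total = 0.9586 K/W;  Q = ΔT/R_total = 38/0.9586 = 39.64 W
T_interface = T_inner − Q·ΣR(inner→interface) = 292 − 39.6×0.7623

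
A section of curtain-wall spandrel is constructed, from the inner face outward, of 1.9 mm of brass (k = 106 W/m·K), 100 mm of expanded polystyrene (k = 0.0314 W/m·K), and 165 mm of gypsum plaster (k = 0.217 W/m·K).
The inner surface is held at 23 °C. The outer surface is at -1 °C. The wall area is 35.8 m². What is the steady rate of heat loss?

Q ≈ 218 W

Thermal resistances in series:
R_brass = L/(kA) = 0.0019/(106×35.8) = 5.007×10^-7 K/W
R_expanded polystyrene = L/(kA) = 0.1/(0.0314×35.8) = 0.08896 K/W
R_gypsum plaster = L/(kA) = 0.165/(0.217×35.8) = 0.02124 K/W
R_total = 0.1102 K/W
Q = ΔT / R_total = 24 / 0.1102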